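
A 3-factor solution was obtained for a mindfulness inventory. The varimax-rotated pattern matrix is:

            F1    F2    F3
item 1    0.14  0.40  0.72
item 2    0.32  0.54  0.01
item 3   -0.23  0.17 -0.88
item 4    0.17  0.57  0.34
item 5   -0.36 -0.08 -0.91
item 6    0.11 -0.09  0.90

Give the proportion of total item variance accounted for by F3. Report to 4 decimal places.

SS loadings for F3 = 0.72² + 0.01² + (-0.88)² + 0.34² + (-0.91)² + 0.90² = 3.0466
Proportion of variance = 3.0466 / 6 = 0.5078.

0.5078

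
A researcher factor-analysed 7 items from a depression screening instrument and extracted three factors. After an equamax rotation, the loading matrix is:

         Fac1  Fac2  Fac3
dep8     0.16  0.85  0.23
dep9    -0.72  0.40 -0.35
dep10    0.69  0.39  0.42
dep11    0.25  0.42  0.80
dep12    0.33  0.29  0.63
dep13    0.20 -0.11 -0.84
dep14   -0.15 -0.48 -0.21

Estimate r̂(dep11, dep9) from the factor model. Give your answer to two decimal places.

-0.29

r̂ = Σ λ_i·λ_j across factors = (0.25)(-0.72) + (0.42)(0.40) + (0.80)(-0.35)
  = -0.1800 +0.1680 -0.2800 = -0.2920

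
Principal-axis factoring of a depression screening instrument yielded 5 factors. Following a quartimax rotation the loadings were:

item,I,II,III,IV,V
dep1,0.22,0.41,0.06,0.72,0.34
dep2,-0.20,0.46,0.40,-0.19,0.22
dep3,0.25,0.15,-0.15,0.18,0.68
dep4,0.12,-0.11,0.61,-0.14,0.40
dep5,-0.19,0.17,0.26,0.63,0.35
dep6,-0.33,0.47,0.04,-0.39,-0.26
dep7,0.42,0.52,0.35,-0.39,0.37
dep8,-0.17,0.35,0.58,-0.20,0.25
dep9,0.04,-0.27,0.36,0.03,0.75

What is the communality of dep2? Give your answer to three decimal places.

0.496

h² = (-0.20)² + 0.46² + 0.40² + (-0.19)² + 0.22² = 0.0400 + 0.2116 + 0.1600 + 0.0361 + 0.0484 = 0.4961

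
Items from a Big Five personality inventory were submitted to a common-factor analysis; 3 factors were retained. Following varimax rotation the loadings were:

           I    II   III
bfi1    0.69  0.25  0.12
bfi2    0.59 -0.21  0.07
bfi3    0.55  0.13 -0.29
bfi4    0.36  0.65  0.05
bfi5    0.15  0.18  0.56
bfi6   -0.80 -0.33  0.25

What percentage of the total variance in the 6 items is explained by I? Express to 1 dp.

SS loadings for I = 0.69² + 0.59² + 0.55² + 0.36² + 0.15² + (-0.80)² = 1.9188
With 6 standardized items, total variance = 6. Proportion = 1.9188/6 = 0.3198 → 31.98%.

32.0%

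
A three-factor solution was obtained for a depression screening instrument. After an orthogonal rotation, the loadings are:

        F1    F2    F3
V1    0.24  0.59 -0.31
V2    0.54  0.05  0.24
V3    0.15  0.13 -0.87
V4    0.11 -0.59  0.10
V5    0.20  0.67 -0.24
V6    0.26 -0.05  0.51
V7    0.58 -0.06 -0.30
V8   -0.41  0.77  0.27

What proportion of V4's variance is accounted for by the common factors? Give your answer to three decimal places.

0.370

h² = 0.11² + (-0.59)² + 0.10² = 0.0121 + 0.3481 + 0.0100 = 0.3702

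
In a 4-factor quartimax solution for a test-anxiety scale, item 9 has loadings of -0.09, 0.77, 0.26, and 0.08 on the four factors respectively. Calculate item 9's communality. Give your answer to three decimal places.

h² = (-0.09)² + 0.77² + 0.26² + 0.08² = 0.0081 + 0.5929 + 0.0676 + 0.0064 = 0.6750

0.675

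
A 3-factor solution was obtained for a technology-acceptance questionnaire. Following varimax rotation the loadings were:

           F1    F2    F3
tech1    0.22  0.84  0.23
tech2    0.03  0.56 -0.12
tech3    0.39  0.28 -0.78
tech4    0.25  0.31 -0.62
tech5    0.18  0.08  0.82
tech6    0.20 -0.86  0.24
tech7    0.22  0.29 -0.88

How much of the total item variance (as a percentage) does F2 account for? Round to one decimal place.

SS loadings for F2 = 0.84² + 0.56² + 0.28² + 0.31² + 0.08² + (-0.86)² + 0.29² = 2.0238
With 7 standardized items, total variance = 7. Proportion = 2.0238/7 = 0.2891 → 28.91%.

28.9%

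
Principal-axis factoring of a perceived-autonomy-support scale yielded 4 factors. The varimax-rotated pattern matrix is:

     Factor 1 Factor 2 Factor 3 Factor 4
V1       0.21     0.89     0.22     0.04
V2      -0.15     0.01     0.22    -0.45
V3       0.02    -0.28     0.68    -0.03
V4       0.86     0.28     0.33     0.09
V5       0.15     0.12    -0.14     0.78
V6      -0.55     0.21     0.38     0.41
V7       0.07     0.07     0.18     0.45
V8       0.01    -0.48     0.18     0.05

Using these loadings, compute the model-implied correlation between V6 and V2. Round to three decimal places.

r̂ = Σ λ_i·λ_j across factors = (-0.55)(-0.15) + (0.21)(0.01) + (0.38)(0.22) + (0.41)(-0.45)
  = +0.0825 +0.0021 +0.0836 -0.1845 = -0.0163

-0.016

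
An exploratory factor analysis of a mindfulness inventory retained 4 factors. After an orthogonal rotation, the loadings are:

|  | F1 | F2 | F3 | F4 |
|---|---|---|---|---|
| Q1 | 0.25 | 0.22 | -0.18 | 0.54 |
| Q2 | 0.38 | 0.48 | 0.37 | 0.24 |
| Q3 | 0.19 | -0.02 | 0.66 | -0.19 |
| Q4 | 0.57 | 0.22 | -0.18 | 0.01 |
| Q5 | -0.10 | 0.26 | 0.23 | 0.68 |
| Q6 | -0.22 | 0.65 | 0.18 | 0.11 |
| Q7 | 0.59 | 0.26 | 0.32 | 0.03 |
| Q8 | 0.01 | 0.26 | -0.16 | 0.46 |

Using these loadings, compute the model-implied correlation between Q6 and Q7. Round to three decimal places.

r̂ = Σ λ_i·λ_j across factors = (-0.22)(0.59) + (0.65)(0.26) + (0.18)(0.32) + (0.11)(0.03)
  = -0.1298 +0.1690 +0.0576 +0.0033 = 0.1001

0.100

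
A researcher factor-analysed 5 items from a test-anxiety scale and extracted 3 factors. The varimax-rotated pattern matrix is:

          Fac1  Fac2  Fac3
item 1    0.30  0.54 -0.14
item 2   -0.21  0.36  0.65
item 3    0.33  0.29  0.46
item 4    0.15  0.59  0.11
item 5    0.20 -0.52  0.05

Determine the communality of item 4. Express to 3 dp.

h² = 0.15² + 0.59² + 0.11² = 0.0225 + 0.3481 + 0.0121 = 0.3827

0.383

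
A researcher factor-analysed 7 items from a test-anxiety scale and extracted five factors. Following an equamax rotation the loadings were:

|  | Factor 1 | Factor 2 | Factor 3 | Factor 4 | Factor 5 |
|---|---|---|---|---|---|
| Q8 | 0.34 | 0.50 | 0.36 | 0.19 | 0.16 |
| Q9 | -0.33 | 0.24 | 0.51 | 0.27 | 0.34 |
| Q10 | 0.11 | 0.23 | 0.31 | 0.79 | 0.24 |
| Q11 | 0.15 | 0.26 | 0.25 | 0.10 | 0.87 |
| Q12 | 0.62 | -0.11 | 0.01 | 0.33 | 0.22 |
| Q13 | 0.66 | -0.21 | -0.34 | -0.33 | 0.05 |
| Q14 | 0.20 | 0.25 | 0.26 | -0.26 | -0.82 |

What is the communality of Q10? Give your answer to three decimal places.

h² = 0.11² + 0.23² + 0.31² + 0.79² + 0.24² = 0.0121 + 0.0529 + 0.0961 + 0.6241 + 0.0576 = 0.8428

0.843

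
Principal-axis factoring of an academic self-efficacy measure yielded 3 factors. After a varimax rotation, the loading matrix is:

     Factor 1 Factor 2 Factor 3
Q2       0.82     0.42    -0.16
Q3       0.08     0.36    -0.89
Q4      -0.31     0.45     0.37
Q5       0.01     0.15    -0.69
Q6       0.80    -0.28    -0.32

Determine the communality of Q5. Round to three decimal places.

h² = 0.01² + 0.15² + (-0.69)² = 0.0001 + 0.0225 + 0.4761 = 0.4987

0.499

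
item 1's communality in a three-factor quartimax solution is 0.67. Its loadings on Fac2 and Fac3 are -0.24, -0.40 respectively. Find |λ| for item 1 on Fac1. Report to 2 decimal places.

Under orthogonal rotation h² = Σλ², so λ_Fac1² = h² − (0.2176) = 0.67 − 0.2176 = 0.4524.
|λ| = √0.4524 = 0.6726.

0.67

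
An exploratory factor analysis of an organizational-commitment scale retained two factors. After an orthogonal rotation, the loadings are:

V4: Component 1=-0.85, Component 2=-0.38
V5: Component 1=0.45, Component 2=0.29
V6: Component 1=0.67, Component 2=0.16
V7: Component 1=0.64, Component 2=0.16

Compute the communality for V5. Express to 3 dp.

h² = 0.45² + 0.29² = 0.2025 + 0.0841 = 0.2866

0.287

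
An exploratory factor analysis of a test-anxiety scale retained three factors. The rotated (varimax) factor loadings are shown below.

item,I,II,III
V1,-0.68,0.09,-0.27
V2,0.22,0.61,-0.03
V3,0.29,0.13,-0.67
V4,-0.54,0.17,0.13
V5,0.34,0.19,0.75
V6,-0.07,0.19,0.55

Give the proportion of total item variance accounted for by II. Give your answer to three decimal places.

0.083

SS loadings for II = 0.09² + 0.61² + 0.13² + 0.17² + 0.19² + 0.19² = 0.4982
Proportion of variance = 0.4982 / 6 = 0.0830.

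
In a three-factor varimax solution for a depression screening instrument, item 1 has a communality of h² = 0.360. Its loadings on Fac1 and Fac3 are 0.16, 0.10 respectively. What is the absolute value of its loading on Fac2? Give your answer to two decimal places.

0.57

Under orthogonal rotation h² = Σλ², so λ_Fac2² = h² − (0.0356) = 0.360 − 0.0356 = 0.3244.
|λ| = √0.3244 = 0.5696.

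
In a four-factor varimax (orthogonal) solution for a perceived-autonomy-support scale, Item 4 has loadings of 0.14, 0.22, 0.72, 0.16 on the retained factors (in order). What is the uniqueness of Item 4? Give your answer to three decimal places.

h² = 0.14² + 0.22² + 0.72² + 0.16² = 0.0196 + 0.0484 + 0.5184 + 0.0256 = 0.6120
Uniqueness u² = 1 − h² = 1 − 0.6120 = 0.3880

0.388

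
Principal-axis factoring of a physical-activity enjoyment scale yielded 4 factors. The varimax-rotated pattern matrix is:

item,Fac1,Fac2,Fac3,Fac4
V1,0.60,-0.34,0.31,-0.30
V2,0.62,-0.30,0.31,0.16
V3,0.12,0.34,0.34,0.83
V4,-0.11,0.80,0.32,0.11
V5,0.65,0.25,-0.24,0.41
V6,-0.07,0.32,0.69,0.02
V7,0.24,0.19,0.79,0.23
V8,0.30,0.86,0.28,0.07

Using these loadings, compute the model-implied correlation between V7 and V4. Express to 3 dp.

0.404

r̂ = Σ λ_i·λ_j across factors = (0.24)(-0.11) + (0.19)(0.80) + (0.79)(0.32) + (0.23)(0.11)
  = -0.0264 +0.1520 +0.2528 +0.0253 = 0.4037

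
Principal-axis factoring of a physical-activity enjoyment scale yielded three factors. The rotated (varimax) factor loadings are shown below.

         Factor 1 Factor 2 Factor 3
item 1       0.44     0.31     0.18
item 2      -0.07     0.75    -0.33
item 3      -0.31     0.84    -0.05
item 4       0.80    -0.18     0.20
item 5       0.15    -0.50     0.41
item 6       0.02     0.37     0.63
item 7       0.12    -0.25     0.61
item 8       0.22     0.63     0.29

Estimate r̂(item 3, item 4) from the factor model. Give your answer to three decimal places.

r̂ = Σ λ_i·λ_j across factors = (-0.31)(0.80) + (0.84)(-0.18) + (-0.05)(0.20)
  = -0.2480 -0.1512 -0.0100 = -0.4092

-0.409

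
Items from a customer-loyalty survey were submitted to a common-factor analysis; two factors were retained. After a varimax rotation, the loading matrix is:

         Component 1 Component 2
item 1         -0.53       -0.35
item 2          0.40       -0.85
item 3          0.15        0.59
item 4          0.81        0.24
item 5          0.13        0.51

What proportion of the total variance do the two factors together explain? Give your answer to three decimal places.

Communalities: 0.4034, 0.8825, 0.3706, 0.7137, 0.2770; Σh² = 2.6472.
Total variance with 5 standardized items is 5, so the solution explains 2.6472/5 = 0.5294.

0.529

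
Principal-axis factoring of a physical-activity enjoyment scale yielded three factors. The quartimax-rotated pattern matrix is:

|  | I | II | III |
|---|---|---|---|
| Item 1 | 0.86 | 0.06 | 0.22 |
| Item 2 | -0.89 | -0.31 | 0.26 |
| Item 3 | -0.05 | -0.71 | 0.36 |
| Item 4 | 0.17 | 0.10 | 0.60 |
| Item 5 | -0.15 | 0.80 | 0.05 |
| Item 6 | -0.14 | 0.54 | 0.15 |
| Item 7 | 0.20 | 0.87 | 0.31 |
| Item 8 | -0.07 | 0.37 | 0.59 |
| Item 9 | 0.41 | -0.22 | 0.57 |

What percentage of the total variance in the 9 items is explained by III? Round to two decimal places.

SS loadings for III = 0.22² + 0.26² + 0.36² + 0.60² + 0.05² + 0.15² + 0.31² + 0.59² + 0.57² = 1.3997
With 9 standardized items, total variance = 9. Proportion = 1.3997/9 = 0.1555 → 15.55%.

15.55%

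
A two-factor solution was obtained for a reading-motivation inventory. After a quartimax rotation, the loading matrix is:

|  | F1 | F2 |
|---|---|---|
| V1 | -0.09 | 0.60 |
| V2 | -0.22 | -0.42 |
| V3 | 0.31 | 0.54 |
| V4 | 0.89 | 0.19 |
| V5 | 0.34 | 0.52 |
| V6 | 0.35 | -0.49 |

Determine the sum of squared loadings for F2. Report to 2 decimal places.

1.37

SS loadings for F2 = 0.60² + (-0.42)² + 0.54² + 0.19² + 0.52² + (-0.49)² = 0.3600 + 0.1764 + 0.2916 + 0.0361 + 0.2704 + 0.2401 = 1.3746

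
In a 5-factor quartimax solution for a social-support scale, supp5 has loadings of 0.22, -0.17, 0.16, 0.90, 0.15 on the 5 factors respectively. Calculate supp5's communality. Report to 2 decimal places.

h² = 0.22² + (-0.17)² + 0.16² + 0.90² + 0.15² = 0.0484 + 0.0289 + 0.0256 + 0.8100 + 0.0225 = 0.9354

0.94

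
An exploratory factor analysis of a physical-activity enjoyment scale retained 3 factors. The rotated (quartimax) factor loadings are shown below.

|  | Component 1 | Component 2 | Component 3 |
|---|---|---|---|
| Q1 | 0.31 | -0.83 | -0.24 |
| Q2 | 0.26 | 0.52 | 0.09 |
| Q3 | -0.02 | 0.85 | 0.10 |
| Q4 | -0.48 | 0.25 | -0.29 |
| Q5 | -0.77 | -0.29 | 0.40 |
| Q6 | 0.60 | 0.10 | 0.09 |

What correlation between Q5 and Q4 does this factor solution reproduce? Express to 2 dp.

0.18

r̂ = Σ λ_i·λ_j across factors = (-0.77)(-0.48) + (-0.29)(0.25) + (0.40)(-0.29)
  = +0.3696 -0.0725 -0.1160 = 0.1811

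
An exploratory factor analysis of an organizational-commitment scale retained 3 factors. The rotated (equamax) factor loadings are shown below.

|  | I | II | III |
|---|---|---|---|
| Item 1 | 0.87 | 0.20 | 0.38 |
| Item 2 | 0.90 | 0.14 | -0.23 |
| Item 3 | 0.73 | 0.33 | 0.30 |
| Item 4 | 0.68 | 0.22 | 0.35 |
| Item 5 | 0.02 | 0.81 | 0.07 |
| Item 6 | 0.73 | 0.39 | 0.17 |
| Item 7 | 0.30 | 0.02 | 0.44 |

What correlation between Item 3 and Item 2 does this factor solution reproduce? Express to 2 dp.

0.63

r̂ = Σ λ_i·λ_j across factors = (0.73)(0.90) + (0.33)(0.14) + (0.30)(-0.23)
  = +0.6570 +0.0462 -0.0690 = 0.6342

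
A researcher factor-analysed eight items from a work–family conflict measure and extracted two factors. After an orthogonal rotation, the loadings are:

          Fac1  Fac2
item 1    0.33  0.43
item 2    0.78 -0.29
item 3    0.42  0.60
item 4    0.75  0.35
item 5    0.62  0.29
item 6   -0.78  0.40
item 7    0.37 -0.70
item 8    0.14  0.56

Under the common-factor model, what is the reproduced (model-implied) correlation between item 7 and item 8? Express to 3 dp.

-0.340

r̂ = Σ λ_i·λ_j across factors = (0.37)(0.14) + (-0.70)(0.56)
  = +0.0518 -0.3920 = -0.3402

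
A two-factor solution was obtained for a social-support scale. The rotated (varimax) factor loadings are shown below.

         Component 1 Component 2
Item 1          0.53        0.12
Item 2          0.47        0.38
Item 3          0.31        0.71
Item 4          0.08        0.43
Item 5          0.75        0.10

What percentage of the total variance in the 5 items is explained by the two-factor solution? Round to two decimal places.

SS loadings by factor: 1.1668, 0.8578; total = 2.0246.
Total variance with 5 standardized items is 5, so the solution explains 2.0246/5 = 0.4049 = 40.49%.

40.49%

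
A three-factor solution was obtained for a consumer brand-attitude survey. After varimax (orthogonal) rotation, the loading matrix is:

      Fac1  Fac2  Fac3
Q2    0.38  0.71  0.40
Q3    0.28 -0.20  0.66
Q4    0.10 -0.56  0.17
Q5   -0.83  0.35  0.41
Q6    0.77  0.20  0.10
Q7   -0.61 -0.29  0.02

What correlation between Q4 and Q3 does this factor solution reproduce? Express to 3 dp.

r̂ = Σ λ_i·λ_j across factors = (0.10)(0.28) + (-0.56)(-0.20) + (0.17)(0.66)
  = +0.0280 +0.1120 +0.1122 = 0.2522

0.252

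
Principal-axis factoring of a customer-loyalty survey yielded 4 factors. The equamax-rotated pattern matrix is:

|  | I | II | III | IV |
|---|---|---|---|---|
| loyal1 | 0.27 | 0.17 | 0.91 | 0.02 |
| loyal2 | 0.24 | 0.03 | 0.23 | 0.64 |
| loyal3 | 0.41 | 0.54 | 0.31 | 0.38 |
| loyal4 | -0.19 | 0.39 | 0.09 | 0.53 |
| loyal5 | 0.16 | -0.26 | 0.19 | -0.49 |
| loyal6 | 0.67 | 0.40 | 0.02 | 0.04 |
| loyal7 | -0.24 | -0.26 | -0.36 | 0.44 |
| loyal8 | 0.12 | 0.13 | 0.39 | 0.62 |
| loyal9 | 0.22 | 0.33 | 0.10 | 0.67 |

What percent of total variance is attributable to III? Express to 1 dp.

14.6%

SS loadings for III = 0.91² + 0.23² + 0.31² + 0.09² + 0.19² + 0.02² + (-0.36)² + 0.39² + 0.10² = 1.3134
With 9 standardized items, total variance = 9. Proportion = 1.3134/9 = 0.1459 → 14.59%.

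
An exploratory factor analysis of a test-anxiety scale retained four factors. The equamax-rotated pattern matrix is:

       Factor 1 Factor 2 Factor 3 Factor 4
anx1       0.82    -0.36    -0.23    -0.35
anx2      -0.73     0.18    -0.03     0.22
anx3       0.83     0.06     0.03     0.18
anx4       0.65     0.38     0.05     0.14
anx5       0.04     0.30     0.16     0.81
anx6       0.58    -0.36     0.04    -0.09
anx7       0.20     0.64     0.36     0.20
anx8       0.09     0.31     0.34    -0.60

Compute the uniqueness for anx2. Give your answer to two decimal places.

0.39

h² = (-0.73)² + 0.18² + (-0.03)² + 0.22² = 0.5329 + 0.0324 + 0.0009 + 0.0484 = 0.6146
Uniqueness u² = 1 − h² = 1 − 0.6146 = 0.3854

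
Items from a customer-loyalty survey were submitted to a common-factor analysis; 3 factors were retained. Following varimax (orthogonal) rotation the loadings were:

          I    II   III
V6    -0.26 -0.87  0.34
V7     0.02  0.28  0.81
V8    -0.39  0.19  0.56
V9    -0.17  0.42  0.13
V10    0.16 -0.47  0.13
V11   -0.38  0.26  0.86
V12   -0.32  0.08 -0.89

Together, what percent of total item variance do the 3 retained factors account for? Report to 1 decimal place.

64.5%

Communalities: 0.9401, 0.7349, 0.5018, 0.2222, 0.2634, 0.9516, 0.9009; Σh² = 4.5149.
Total variance with 7 standardized items is 7, so the solution explains 4.5149/7 = 0.6450 = 64.50%.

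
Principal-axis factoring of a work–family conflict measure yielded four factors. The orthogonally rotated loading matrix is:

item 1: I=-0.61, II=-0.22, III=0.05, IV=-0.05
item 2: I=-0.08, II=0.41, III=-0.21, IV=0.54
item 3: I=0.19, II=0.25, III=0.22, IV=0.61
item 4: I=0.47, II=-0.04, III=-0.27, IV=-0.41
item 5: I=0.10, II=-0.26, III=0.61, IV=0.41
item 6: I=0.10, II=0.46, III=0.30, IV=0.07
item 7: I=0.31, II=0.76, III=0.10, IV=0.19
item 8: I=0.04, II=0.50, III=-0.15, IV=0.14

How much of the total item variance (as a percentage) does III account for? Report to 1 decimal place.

SS loadings for III = 0.05² + (-0.21)² + 0.22² + (-0.27)² + 0.61² + 0.30² + 0.10² + (-0.15)² = 0.6625
With 8 standardized items, total variance = 8. Proportion = 0.6625/8 = 0.0828 → 8.28%.

8.3%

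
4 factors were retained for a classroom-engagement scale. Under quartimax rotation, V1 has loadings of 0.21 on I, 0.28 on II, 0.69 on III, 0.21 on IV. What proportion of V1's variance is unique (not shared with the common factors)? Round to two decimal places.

0.36

h² = 0.21² + 0.28² + 0.69² + 0.21² = 0.0441 + 0.0784 + 0.4761 + 0.0441 = 0.6427
Uniqueness u² = 1 − h² = 1 − 0.6427 = 0.3573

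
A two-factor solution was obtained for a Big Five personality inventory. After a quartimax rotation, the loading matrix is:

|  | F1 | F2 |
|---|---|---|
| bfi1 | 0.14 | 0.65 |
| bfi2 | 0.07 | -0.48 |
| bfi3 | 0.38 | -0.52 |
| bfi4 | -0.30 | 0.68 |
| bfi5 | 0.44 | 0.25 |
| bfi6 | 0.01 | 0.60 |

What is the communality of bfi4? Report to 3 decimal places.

0.552

h² = (-0.30)² + 0.68² = 0.0900 + 0.4624 = 0.5524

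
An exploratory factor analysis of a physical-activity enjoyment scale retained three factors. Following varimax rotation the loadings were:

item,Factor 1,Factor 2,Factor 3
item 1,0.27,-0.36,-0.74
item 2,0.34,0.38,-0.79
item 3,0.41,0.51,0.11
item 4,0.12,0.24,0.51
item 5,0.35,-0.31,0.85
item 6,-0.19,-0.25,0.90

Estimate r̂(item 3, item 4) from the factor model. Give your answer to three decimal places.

0.228

r̂ = Σ λ_i·λ_j across factors = (0.41)(0.12) + (0.51)(0.24) + (0.11)(0.51)
  = +0.0492 +0.1224 +0.0561 = 0.2277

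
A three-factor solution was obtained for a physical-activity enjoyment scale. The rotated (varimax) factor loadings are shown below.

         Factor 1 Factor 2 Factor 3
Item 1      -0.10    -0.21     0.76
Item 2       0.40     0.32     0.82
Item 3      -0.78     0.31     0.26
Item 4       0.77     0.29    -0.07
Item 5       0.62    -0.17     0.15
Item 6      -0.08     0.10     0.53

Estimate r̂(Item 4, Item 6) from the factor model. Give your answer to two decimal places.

r̂ = Σ λ_i·λ_j across factors = (0.77)(-0.08) + (0.29)(0.10) + (-0.07)(0.53)
  = -0.0616 +0.0290 -0.0371 = -0.0697

-0.07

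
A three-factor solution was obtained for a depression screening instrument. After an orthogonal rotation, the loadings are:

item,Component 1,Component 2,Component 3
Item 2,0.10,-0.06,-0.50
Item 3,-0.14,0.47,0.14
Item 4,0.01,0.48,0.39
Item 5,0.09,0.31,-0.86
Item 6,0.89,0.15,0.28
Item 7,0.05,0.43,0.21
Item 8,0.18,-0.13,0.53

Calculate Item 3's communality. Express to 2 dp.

0.26

h² = (-0.14)² + 0.47² + 0.14² = 0.0196 + 0.2209 + 0.0196 = 0.2601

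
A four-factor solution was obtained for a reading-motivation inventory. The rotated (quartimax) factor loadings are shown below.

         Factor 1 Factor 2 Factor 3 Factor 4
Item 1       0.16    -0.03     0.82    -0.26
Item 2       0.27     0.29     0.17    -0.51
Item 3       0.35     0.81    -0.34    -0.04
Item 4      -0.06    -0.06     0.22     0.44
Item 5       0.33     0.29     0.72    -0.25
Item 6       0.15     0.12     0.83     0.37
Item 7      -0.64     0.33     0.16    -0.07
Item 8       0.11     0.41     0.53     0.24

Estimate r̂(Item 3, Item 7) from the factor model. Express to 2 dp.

-0.01

r̂ = Σ λ_i·λ_j across factors = (0.35)(-0.64) + (0.81)(0.33) + (-0.34)(0.16) + (-0.04)(-0.07)
  = -0.2240 +0.2673 -0.0544 +0.0028 = -0.0083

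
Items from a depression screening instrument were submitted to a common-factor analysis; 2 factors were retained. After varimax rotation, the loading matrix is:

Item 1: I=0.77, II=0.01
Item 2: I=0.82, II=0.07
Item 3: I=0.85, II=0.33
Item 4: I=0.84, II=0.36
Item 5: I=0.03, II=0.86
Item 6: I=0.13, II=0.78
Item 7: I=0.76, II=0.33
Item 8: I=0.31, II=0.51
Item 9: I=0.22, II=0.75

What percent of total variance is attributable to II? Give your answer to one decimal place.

SS loadings for II = 0.01² + 0.07² + 0.33² + 0.36² + 0.86² + 0.78² + 0.33² + 0.51² + 0.75² = 2.5230
With 9 standardized items, total variance = 9. Proportion = 2.5230/9 = 0.2803 → 28.03%.

28.0%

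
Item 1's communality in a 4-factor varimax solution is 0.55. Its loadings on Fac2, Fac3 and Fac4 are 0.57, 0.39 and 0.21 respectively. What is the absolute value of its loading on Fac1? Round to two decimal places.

Under orthogonal rotation h² = Σλ², so λ_Fac1² = h² − (0.5211) = 0.55 − 0.5211 = 0.0289.
|λ| = √0.0289 = 0.1700.

0.17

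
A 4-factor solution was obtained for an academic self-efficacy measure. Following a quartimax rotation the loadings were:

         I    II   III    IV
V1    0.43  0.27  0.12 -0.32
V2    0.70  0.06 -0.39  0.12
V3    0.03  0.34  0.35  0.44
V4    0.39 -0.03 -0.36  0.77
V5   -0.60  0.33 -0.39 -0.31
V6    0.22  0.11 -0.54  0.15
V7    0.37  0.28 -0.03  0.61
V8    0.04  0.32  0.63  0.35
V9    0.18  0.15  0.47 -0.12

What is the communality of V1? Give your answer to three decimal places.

0.375

h² = 0.43² + 0.27² + 0.12² + (-0.32)² = 0.1849 + 0.0729 + 0.0144 + 0.1024 = 0.3746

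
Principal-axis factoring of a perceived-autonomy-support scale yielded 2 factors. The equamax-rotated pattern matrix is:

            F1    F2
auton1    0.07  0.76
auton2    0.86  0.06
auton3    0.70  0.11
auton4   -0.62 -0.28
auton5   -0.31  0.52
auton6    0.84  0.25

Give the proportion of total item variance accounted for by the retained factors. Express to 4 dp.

0.5709

Communalities: 0.5825, 0.7432, 0.5021, 0.4628, 0.3665, 0.7681; Σh² = 3.4252.
Total variance with 6 standardized items is 6, so the solution explains 3.4252/6 = 0.5709.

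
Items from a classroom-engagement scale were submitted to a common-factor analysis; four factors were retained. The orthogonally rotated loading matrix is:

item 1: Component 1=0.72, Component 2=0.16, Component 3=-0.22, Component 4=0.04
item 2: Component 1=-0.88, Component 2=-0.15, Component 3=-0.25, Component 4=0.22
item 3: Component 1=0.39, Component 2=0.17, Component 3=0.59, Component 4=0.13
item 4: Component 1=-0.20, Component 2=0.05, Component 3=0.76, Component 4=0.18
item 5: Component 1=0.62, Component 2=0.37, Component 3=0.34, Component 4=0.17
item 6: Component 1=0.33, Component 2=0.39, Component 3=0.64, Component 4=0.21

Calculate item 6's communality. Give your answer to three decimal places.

h² = 0.33² + 0.39² + 0.64² + 0.21² = 0.1089 + 0.1521 + 0.4096 + 0.0441 = 0.7147

0.715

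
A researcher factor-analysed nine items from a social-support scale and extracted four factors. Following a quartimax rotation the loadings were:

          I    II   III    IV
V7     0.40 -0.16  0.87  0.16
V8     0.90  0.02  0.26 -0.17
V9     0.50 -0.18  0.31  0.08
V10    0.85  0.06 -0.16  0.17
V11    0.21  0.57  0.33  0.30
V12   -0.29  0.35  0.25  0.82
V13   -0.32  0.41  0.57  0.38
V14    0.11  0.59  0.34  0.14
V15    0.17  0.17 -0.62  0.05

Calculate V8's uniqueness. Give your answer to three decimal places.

0.093

h² = 0.90² + 0.02² + 0.26² + (-0.17)² = 0.8100 + 0.0004 + 0.0676 + 0.0289 = 0.9069
Uniqueness u² = 1 − h² = 1 − 0.9069 = 0.0931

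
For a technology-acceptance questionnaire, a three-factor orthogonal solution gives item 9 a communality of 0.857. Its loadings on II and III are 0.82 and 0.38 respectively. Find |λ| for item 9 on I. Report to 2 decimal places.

0.20

Under orthogonal rotation h² = Σλ², so λ_I² = h² − (0.8168) = 0.857 − 0.8168 = 0.0402.
|λ| = √0.0402 = 0.2005.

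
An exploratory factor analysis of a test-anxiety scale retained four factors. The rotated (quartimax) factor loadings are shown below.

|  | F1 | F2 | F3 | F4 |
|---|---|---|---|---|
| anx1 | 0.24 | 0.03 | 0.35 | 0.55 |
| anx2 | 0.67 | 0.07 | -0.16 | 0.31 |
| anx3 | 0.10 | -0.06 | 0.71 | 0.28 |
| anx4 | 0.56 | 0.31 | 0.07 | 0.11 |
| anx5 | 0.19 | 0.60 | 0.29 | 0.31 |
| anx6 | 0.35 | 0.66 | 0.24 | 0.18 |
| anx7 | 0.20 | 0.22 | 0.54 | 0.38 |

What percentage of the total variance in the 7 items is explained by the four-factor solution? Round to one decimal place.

SS loadings by factor: 1.0287, 0.9495, 1.0904, 0.7620; total = 3.8306.
Total variance with 7 standardized items is 7, so the solution explains 3.8306/7 = 0.5472 = 54.72%.

54.7%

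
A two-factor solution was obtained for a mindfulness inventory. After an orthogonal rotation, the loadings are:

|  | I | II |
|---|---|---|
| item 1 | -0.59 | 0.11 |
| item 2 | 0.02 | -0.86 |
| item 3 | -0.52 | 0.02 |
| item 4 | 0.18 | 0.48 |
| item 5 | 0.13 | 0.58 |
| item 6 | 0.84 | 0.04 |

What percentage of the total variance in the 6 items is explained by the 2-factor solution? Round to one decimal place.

Communalities: 0.3602, 0.7400, 0.2708, 0.2628, 0.3533, 0.7072; Σh² = 2.6943.
Total variance with 6 standardized items is 6, so the solution explains 2.6943/6 = 0.4490 = 44.90%.

44.9%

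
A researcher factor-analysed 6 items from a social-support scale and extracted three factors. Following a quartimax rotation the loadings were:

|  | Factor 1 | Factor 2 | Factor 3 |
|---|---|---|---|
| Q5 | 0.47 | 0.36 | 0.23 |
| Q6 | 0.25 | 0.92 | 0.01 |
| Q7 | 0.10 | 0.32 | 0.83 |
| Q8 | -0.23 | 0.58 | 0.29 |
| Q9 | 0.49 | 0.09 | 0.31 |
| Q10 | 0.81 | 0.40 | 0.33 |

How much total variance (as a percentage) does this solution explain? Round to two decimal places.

Communalities: 0.4034, 0.9090, 0.8013, 0.4734, 0.3443, 0.9250; Σh² = 3.8564.
Total variance with 6 standardized items is 6, so the solution explains 3.8564/6 = 0.6427 = 64.27%.

64.27%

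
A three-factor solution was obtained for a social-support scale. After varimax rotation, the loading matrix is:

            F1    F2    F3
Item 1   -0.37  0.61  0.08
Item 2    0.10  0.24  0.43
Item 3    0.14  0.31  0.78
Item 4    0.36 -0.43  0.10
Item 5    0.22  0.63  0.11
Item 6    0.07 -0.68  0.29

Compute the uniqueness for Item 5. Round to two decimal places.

0.54

h² = 0.22² + 0.63² + 0.11² = 0.0484 + 0.3969 + 0.0121 = 0.4574
Uniqueness u² = 1 − h² = 1 − 0.4574 = 0.5426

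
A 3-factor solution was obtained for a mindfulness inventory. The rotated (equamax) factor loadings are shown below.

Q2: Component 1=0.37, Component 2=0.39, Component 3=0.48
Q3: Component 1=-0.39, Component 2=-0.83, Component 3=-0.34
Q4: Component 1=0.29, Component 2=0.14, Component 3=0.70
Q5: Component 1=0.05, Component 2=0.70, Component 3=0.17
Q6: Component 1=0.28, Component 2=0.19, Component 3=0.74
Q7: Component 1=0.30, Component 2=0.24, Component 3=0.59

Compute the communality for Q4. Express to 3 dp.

0.594

h² = 0.29² + 0.14² + 0.70² = 0.0841 + 0.0196 + 0.4900 = 0.5937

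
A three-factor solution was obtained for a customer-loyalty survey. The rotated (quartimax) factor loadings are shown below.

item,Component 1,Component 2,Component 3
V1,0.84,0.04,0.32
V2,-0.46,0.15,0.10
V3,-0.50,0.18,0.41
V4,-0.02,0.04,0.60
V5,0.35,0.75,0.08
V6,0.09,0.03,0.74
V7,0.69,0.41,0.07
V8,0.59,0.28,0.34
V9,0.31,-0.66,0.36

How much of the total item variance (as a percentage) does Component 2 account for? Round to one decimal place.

SS loadings for Component 2 = 0.04² + 0.15² + 0.18² + 0.04² + 0.75² + 0.03² + 0.41² + 0.28² + (-0.66)² = 1.3036
With 9 standardized items, total variance = 9. Proportion = 1.3036/9 = 0.1448 → 14.48%.

14.5%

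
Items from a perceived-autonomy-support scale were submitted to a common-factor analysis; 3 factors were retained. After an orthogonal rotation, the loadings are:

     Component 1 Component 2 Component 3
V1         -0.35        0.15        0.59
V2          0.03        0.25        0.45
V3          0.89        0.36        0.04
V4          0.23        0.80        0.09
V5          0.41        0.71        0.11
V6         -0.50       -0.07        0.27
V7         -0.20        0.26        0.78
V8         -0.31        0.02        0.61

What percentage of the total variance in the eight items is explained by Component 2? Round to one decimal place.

SS loadings for Component 2 = 0.15² + 0.25² + 0.36² + 0.80² + 0.71² + (-0.07)² + 0.26² + 0.02² = 1.4316
With 8 standardized items, total variance = 8. Proportion = 1.4316/8 = 0.1790 → 17.90%.

17.9%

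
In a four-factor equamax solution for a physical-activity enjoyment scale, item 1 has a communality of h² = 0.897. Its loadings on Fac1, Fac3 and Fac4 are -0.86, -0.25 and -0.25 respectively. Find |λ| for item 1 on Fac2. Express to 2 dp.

Under orthogonal rotation h² = Σλ², so λ_Fac2² = h² − (0.8646) = 0.897 − 0.8646 = 0.0324.
|λ| = √0.0324 = 0.1800.

0.18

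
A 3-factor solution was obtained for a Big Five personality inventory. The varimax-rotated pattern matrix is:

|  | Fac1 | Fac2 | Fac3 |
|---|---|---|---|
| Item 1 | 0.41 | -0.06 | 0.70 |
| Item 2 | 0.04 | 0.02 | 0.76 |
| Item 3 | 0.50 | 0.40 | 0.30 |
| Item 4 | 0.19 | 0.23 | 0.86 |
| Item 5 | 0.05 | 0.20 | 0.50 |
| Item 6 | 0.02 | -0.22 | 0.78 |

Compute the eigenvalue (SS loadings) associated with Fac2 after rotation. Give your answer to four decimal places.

0.3053

SS loadings for Fac2 = (-0.06)² + 0.02² + 0.40² + 0.23² + 0.20² + (-0.22)² = 0.0036 + 0.0004 + 0.1600 + 0.0529 + 0.0400 + 0.0484 = 0.3053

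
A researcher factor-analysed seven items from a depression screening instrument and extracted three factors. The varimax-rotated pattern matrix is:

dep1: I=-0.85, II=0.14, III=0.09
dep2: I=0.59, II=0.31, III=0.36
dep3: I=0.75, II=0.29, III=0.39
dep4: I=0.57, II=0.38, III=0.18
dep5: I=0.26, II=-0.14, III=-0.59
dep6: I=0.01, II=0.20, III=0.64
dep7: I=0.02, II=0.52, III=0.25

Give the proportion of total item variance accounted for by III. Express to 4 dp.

SS loadings for III = 0.09² + 0.36² + 0.39² + 0.18² + (-0.59)² + 0.64² + 0.25² = 1.1424
Proportion of variance = 1.1424 / 7 = 0.1632.

0.1632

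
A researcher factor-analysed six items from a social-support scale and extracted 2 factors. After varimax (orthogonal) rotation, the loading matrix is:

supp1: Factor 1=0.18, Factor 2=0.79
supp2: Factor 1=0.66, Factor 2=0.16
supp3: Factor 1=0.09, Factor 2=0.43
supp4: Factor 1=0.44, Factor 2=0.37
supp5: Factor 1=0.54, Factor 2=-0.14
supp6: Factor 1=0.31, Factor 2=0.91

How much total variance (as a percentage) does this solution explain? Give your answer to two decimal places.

SS loadings by factor: 1.0574, 1.8192; total = 2.8766.
Total variance with 6 standardized items is 6, so the solution explains 2.8766/6 = 0.4794 = 47.94%.

47.94%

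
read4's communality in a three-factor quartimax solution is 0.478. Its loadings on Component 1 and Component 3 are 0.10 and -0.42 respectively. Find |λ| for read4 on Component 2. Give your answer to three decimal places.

Under orthogonal rotation h² = Σλ², so λ_Component 2² = h² − (0.1864) = 0.478 − 0.1864 = 0.2916.
|λ| = √0.2916 = 0.5400.

0.540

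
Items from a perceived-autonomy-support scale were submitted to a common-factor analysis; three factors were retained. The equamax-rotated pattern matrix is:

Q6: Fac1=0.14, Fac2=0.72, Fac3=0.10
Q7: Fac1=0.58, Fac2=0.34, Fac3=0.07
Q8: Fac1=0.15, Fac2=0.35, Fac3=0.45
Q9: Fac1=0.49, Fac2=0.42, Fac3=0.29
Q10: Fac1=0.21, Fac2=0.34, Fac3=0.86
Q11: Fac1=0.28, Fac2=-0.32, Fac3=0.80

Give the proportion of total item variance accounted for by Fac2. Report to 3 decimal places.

0.192

SS loadings for Fac2 = 0.72² + 0.34² + 0.35² + 0.42² + 0.34² + (-0.32)² = 1.1509
Proportion of variance = 1.1509 / 6 = 0.1918.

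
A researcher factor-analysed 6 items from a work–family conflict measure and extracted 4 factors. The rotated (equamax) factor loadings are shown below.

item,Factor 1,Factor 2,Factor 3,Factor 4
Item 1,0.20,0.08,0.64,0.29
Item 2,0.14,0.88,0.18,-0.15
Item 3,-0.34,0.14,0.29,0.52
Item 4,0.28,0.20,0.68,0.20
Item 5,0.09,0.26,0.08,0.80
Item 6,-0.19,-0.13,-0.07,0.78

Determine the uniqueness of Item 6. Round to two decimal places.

h² = (-0.19)² + (-0.13)² + (-0.07)² + 0.78² = 0.0361 + 0.0169 + 0.0049 + 0.6084 = 0.6663
Uniqueness u² = 1 − h² = 1 − 0.6663 = 0.3337

0.33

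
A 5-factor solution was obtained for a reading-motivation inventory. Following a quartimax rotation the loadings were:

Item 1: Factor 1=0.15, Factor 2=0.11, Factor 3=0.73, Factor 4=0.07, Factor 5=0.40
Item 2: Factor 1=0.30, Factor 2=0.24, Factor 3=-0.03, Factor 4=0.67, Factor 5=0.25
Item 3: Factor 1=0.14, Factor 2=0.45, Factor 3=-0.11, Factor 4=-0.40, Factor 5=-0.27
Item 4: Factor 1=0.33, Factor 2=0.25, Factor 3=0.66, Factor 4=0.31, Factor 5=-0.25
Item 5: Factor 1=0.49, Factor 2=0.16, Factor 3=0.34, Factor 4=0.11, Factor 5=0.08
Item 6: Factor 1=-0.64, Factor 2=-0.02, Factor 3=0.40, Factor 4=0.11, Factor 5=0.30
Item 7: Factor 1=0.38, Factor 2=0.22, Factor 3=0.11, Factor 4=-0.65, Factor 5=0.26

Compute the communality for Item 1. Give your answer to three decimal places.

0.732

h² = 0.15² + 0.11² + 0.73² + 0.07² + 0.40² = 0.0225 + 0.0121 + 0.5329 + 0.0049 + 0.1600 = 0.7324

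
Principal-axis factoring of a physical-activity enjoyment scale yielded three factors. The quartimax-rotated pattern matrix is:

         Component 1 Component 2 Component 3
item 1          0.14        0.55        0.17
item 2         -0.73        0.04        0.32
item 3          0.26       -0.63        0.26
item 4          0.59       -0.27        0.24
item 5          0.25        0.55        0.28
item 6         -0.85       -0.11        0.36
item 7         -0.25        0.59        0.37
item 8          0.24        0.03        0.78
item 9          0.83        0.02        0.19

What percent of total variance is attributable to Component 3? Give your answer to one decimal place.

SS loadings for Component 3 = 0.17² + 0.32² + 0.26² + 0.24² + 0.28² + 0.36² + 0.37² + 0.78² + 0.19² = 1.2459
With 9 standardized items, total variance = 9. Proportion = 1.2459/9 = 0.1384 → 13.84%.

13.8%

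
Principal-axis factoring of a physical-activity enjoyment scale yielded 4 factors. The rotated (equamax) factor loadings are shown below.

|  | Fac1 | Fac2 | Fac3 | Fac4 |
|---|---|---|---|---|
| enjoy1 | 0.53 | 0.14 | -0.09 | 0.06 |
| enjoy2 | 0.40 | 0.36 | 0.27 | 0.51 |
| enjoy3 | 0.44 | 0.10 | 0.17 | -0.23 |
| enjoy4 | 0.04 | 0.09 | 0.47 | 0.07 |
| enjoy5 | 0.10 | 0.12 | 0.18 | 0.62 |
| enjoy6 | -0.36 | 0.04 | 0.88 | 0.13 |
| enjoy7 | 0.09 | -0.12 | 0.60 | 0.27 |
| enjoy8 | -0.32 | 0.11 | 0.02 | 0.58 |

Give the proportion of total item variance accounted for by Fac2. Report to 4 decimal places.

SS loadings for Fac2 = 0.14² + 0.36² + 0.10² + 0.09² + 0.12² + 0.04² + (-0.12)² + 0.11² = 0.2098
Proportion of variance = 0.2098 / 8 = 0.0262.

0.0262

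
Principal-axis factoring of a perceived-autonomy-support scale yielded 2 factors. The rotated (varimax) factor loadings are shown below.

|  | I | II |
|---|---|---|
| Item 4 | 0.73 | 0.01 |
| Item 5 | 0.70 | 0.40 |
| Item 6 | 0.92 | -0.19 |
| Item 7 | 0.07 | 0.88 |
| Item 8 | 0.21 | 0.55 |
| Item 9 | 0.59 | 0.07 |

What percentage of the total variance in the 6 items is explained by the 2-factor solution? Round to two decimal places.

59.07%

SS loadings by factor: 2.2664, 1.2780; total = 3.5444.
Total variance with 6 standardized items is 6, so the solution explains 3.5444/6 = 0.5907 = 59.07%.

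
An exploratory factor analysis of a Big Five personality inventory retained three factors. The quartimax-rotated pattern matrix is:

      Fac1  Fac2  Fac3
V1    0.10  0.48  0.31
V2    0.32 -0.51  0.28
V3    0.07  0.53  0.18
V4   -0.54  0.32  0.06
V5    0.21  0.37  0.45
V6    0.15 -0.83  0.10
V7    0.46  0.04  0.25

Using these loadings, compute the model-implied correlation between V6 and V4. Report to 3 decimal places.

-0.341

r̂ = Σ λ_i·λ_j across factors = (0.15)(-0.54) + (-0.83)(0.32) + (0.10)(0.06)
  = -0.0810 -0.2656 +0.0060 = -0.3406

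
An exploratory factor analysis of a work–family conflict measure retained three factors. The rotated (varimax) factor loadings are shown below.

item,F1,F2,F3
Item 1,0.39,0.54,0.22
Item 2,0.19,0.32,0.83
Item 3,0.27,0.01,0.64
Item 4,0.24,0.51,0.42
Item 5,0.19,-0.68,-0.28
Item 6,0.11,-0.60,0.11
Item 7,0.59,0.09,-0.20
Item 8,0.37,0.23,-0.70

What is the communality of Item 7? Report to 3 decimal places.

h² = 0.59² + 0.09² + (-0.20)² = 0.3481 + 0.0081 + 0.0400 = 0.3962

0.396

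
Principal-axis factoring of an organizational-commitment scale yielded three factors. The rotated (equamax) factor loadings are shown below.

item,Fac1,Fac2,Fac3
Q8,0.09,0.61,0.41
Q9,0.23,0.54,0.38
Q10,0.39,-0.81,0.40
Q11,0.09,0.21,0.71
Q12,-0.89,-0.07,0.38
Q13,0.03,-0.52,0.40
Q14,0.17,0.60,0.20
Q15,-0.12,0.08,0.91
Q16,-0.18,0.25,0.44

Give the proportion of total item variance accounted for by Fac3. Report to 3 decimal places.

0.260

SS loadings for Fac3 = 0.41² + 0.38² + 0.40² + 0.71² + 0.38² + 0.40² + 0.20² + 0.91² + 0.44² = 2.3427
Proportion of variance = 2.3427 / 9 = 0.2603.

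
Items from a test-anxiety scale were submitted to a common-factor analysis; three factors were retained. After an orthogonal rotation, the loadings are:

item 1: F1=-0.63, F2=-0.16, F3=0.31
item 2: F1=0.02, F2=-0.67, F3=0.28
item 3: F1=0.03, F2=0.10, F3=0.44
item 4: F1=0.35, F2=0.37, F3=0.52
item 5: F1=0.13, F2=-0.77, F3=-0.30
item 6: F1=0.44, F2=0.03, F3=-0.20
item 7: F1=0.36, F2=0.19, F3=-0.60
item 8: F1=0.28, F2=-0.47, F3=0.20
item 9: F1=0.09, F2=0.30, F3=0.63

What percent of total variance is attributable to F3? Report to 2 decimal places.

SS loadings for F3 = 0.31² + 0.28² + 0.44² + 0.52² + (-0.30)² + (-0.20)² + (-0.60)² + 0.20² + 0.63² = 1.5654
With 9 standardized items, total variance = 9. Proportion = 1.5654/9 = 0.1739 → 17.39%.

17.39%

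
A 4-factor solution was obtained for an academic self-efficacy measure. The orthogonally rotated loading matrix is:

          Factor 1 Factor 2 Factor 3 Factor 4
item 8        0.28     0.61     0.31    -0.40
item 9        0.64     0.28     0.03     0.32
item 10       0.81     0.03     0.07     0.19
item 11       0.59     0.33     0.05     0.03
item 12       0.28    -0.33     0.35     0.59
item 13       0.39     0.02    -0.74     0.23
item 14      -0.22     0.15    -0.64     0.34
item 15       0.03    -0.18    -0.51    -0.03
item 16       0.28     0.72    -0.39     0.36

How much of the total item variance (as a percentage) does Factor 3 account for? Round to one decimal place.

17.7%

SS loadings for Factor 3 = 0.31² + 0.03² + 0.07² + 0.05² + 0.35² + (-0.74)² + (-0.64)² + (-0.51)² + (-0.39)² = 1.5963
With 9 standardized items, total variance = 9. Proportion = 1.5963/9 = 0.1774 → 17.74%.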